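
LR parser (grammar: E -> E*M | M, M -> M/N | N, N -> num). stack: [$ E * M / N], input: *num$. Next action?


handle 'M/N' on top
Action: reduce (M -> M/N)


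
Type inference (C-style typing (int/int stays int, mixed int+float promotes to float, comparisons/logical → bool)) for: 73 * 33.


Operand types: int * int
Rule: mixed int/float promotes to float; int/int stays int
Result type: int


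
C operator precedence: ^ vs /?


'/' is multiplicative (level 10); '^' is bitwise XOR (level 4)
Higher level binds tighter
'/' has higher precedence than '^'


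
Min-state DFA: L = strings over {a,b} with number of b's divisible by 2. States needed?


Track (count of b) mod 2: states 0..1, accept at 0
Minimal DFA: 2 states


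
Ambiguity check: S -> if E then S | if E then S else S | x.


dangling else: 'if E then if E then x else x' parses two ways
Ambiguous


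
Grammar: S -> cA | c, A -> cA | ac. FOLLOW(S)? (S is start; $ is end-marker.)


$ ∈ FOLLOW(S). For each A -> αBβ: add FIRST(β)\{ε} to FOLLOW(B); if β nullable, add FOLLOW(A).
FOLLOW(S) = {$}


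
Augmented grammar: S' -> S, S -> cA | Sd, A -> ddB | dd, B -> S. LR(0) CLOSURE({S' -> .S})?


Start: S' -> .S
For each item with dot before a nonterminal B, add B -> .γ for every B-production
Closure: [S' -> .S, S -> .cA, S -> .Sd]


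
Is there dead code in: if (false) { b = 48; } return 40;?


condition is constant false, so the whole block is unreachable
Dead: 'if (false) { b = 48; }'


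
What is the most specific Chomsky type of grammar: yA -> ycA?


LHS has context (more than one symbol) and |LHS| ≤ |RHS|
Classification: Type 1 (Context-Sensitive)


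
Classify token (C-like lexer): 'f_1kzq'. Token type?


Pattern: letter/underscore followed by alphanumerics, not a keyword
Type: IDENTIFIER


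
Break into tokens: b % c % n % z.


Scan left to right, longest-match per lexeme
Tokens: ID(b), OP(%), ID(c), OP(%), ID(n), OP(%), ID(z)


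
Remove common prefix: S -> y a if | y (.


Common prefix: 'y'
Factored: S -> y S', S' -> a if | (


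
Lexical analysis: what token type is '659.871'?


Pattern: digits with a decimal point
Type: FLOAT_LITERAL


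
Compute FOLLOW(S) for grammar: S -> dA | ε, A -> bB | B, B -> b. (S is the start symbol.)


$ ∈ FOLLOW(S). For each A -> αBβ: add FIRST(β)\{ε} to FOLLOW(B); if β nullable, add FOLLOW(A).
FOLLOW(S) = {$}


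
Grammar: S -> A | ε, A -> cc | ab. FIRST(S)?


Per alternative of S: FIRST(A) = {a, c}; FIRST(ε) = {ε}
FIRST(S) = {a, c, ε}


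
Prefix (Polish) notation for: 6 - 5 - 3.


left-to-right (same/higher precedence on left): tree is (- (- 6 5) 3)
Prefix: - - 6 5 3


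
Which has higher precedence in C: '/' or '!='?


'/' is multiplicative (level 10); '!=' is equality (level 6)
Higher level binds tighter
'/' has higher precedence than '!='


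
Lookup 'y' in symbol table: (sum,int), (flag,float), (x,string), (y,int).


Lookup 'y' → type int


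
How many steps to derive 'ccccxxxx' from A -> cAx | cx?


Derivation: A => cAx => ccAxx => cccAxxx => ccccxxxx
Steps: 4


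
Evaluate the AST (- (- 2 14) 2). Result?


Evaluate inner: (- 2 14) = -12
Evaluate root: (- -12 2) = -14
Result: -14


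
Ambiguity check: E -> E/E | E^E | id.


'id/id^id' has two parse trees (no precedence encoded between / and ^)
Ambiguous


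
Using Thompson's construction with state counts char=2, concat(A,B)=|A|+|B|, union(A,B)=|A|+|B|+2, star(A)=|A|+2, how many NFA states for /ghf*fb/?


Syntax tree has 5 char leaf(s), 0 union(s), 1 star(s)
chars contribute 5×2 = 10; each union adds +2; each star adds +2
Total: 10 + 0 + 2 = 12 states


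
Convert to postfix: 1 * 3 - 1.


Left to right (same or higher precedence on left)
Postfix: 1 3 * 1 -


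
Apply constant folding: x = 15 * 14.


15 * 14 = 210 at compile time
Optimized: x = 210


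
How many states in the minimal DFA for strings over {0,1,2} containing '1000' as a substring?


KMP-style automaton: 4 progress states + 1 absorbing accept = 5
Minimal DFA: 5 states


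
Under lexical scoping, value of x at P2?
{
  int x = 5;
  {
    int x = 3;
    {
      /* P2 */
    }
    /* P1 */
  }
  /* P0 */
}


P2's block does not declare x; resolves to the enclosing declaration at depth 1
x = 3


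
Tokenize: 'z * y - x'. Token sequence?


Scan left to right, longest-match per lexeme
Tokens: ID(z), OP(*), ID(y), OP(-), ID(x)


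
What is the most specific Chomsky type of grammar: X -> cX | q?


Right-linear: every RHS is a terminal or a terminal followed by one nonterminal
Classification: Type 3 (Regular)


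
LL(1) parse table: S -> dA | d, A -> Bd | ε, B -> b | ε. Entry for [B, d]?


For [B, d]: ε is nullable and 'd' ∈ FOLLOW(B)
Entry: B -> ε


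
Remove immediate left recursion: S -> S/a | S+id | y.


Left-recursive alternatives: S/a, S+id; non-recursive: y
Introduce S': S -> yS', S' -> /aS' | +idS' | ε


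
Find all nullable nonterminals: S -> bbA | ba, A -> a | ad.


A nonterminal is nullable iff some alternative derives ε (directly, or every symbol in it is nullable)
Nullable: {}


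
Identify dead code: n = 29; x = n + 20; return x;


n is read by x's definition; x is returned
No dead code


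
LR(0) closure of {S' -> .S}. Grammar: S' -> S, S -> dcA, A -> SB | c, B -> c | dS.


Start: S' -> .S
For each item with dot before a nonterminal B, add B -> .γ for every B-production
Closure: [S' -> .S, S -> .dcA]


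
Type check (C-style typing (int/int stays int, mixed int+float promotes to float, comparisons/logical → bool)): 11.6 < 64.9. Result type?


Operand types: float < float
Rule: comparison yields bool
Result type: bool


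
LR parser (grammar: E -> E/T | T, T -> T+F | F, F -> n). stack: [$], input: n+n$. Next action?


no handle on stack; shift 'n'
Action: shift


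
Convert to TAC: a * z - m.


Break into single-operator statements:
t1 = a * z
t2 = t1 - m


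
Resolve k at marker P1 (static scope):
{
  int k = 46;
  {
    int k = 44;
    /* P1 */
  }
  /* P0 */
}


k declared in the same block as P1
k = 44


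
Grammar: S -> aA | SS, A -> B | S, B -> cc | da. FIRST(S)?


Per alternative of S: FIRST(aA) = {a}; FIRST(SS) = {a}
FIRST(S) = {a}


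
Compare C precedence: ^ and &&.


'^' is bitwise XOR (level 4); '&&' is logical AND (level 2)
Higher level binds tighter
'^' has higher precedence than '&&'


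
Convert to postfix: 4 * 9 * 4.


Left to right (same or higher precedence on left)
Postfix: 4 9 * 4 *


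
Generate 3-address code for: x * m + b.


Break into single-operator statements:
t1 = x * m
t2 = t1 + b


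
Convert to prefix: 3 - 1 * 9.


'*' binds tighter: tree is (- 3 (* 1 9))
Prefix: - 3 * 1 9


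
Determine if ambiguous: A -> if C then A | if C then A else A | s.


dangling else: 'if C then if C then s else s' parses two ways
Ambiguous


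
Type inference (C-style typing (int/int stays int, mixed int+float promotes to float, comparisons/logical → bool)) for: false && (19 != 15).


Operand types: bool && bool
Rule: logical operators take bool operands and yield bool
Result type: bool


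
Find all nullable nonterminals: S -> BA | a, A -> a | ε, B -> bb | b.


A nonterminal is nullable iff some alternative derives ε (directly, or every symbol in it is nullable)
Nullable: {A}


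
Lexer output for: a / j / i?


Scan left to right, longest-match per lexeme
Tokens: ID(a), OP(/), ID(j), OP(/), ID(i)


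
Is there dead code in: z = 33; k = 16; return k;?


z is assigned but never read
Dead: 'z = 33'


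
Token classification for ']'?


Pattern: delimiter/punctuation
Type: PUNCTUATION


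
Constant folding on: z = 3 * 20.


3 * 20 = 60 at compile time
Optimized: z = 60


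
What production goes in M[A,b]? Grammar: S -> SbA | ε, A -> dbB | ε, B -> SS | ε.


For [A, b]: ε is nullable and 'b' ∈ FOLLOW(A)
Entry: A -> ε


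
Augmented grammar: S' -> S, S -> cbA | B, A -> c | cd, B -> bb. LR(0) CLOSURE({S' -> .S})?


Start: S' -> .S
For each item with dot before a nonterminal B, add B -> .γ for every B-production
Closure: [S' -> .S, S -> .cbA, S -> .B, B -> .bb]


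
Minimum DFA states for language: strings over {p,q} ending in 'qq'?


Track the longest suffix of input matching a prefix of 'qq': 3 classes (prefixes of length 0..2)
Minimal DFA: 3 states


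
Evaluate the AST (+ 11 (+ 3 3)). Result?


Evaluate inner: (+ 3 3) = 6
Evaluate root: (+ 11 6) = 17
Result: 17


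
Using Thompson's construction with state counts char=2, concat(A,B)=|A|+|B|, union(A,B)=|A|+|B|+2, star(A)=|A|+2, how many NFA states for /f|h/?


Syntax tree has 2 char leaf(s), 1 union(s), 0 star(s)
chars contribute 2×2 = 4; each union adds +2; each star adds +2
Total: 4 + 2 + 0 = 6 states


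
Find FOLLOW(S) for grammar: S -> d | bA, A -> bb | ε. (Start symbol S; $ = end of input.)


$ ∈ FOLLOW(S). For each A -> αBβ: add FIRST(β)\{ε} to FOLLOW(B); if β nullable, add FOLLOW(A).
FOLLOW(S) = {$}


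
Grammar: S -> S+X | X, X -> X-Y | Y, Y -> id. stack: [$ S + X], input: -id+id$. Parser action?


'-' can extend X; shift to build X -> X-Y
Action: shift


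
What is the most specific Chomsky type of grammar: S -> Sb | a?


Left-linear: every RHS is a terminal or one nonterminal followed by a terminal
Classification: Type 3 (Regular)


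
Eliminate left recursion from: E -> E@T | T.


Left-recursive alternatives: E@T; non-recursive: T
Introduce E': E -> TE', E' -> @TE' | ε


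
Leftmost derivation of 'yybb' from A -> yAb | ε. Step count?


Derivation: A => yAb => yyAbb => yybb
Steps: 3


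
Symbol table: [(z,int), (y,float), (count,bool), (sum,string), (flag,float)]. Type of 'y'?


Lookup 'y' → type float


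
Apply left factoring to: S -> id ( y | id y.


Common prefix: 'id'
Factored: S -> id S', S' -> ( y | y


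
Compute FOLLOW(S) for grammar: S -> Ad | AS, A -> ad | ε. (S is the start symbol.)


$ ∈ FOLLOW(S). For each A -> αBβ: add FIRST(β)\{ε} to FOLLOW(B); if β nullable, add FOLLOW(A).
FOLLOW(S) = {$}


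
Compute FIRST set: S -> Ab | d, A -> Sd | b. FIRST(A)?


Per alternative of A: FIRST(Sd) = {b, d}; FIRST(b) = {b}
FIRST(A) = {b, d}


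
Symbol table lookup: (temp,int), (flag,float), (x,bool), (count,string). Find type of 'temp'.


Lookup 'temp' → type int


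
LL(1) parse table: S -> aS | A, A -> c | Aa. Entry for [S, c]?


For [S, c]: 'c' ∈ FIRST(A)
Entry: S -> A


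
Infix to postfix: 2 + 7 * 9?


* has higher precedence, evaluate 7*9 first
Postfix: 2 7 9 * +


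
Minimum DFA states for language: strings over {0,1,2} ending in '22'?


Track the longest suffix of input matching a prefix of '22': 3 classes (prefixes of length 0..2)
Minimal DFA: 3 states


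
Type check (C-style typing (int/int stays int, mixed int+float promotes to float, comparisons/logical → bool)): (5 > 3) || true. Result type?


Operand types: bool || bool
Rule: logical operators take bool operands and yield bool
Result type: bool


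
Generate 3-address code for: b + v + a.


Break into single-operator statements:
t1 = b + v
t2 = t1 + a


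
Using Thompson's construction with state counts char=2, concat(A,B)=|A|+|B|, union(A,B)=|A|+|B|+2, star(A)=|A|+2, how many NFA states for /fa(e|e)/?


Syntax tree has 4 char leaf(s), 1 union(s), 0 star(s)
chars contribute 4×2 = 8; each union adds +2; each star adds +2
Total: 8 + 2 + 0 = 10 states


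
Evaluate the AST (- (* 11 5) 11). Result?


Evaluate inner: (* 11 5) = 55
Evaluate root: (- 55 11) = 44
Result: 44


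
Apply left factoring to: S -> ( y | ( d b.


Common prefix: '('
Factored: S -> ( S', S' -> y | d b


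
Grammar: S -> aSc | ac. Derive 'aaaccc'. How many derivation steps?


Derivation: S => aSc => aaScc => aaaccc
Steps: 3


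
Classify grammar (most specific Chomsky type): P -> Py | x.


Left-linear: every RHS is a terminal or one nonterminal followed by a terminal
Classification: Type 3 (Regular)


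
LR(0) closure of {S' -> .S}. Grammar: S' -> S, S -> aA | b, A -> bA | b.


Start: S' -> .S
For each item with dot before a nonterminal B, add B -> .γ for every B-production
Closure: [S' -> .S, S -> .aA, S -> .b]


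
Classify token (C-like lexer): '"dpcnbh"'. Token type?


Pattern: double-quoted sequence
Type: STRING_LITERAL


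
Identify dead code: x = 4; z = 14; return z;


x is assigned but never read
Dead: 'x = 4'


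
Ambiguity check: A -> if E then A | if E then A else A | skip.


dangling else: 'if E then if E then skip else skip' parses two ways
Ambiguous


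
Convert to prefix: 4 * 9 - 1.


left-to-right (same/higher precedence on left): tree is (- (* 4 9) 1)
Prefix: - * 4 9 1


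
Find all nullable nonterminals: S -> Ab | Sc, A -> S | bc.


A nonterminal is nullable iff some alternative derives ε (directly, or every symbol in it is nullable)
Nullable: {}


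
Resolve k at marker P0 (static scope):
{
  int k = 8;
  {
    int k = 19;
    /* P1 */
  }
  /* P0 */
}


k declared in the same block as P0
k = 8


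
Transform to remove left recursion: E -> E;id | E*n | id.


Left-recursive alternatives: E;id, E*n; non-recursive: id
Introduce E': E -> idE', E' -> ;idE' | *nE' | ε


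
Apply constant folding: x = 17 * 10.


17 * 10 = 170 at compile time
Optimized: x = 170


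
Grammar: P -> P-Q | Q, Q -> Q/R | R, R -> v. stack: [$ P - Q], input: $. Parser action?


handle 'P-Q' on top; lookahead ∈ FOLLOW(P) = {-, $}
Action: reduce (P -> P-Q)


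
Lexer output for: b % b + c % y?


Scan left to right, longest-match per lexeme
Tokens: ID(b), OP(%), ID(b), OP(+), ID(c), OP(%), ID(y)


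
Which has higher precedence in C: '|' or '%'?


'%' is multiplicative (level 10); '|' is bitwise OR (level 3)
Higher level binds tighter
'%' has higher precedence than '|'


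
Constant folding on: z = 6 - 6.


6 - 6 = 0 at compile time
Optimized: z = 0


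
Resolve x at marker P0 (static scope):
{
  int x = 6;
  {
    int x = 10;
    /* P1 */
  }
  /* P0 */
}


x declared in the same block as P0
x = 6


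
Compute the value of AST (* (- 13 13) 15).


Evaluate inner: (- 13 13) = 0
Evaluate root: (* 0 15) = 0
Result: 0


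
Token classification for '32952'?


Pattern: digits only
Type: INTEGER_LITERAL


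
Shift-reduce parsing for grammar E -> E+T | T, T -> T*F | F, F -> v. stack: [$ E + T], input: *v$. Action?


'*' can extend T; shift to build T -> T*F
Action: shift


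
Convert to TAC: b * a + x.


Break into single-operator statements:
t1 = b * a
t2 = t1 + x


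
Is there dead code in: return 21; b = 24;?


statement follows a return and is unreachable
Dead: 'b = 24'


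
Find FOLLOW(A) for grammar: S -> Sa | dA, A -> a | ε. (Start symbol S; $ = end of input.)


$ ∈ FOLLOW(S). For each A -> αBβ: add FIRST(β)\{ε} to FOLLOW(B); if β nullable, add FOLLOW(A).
FOLLOW(A) = {$, a}


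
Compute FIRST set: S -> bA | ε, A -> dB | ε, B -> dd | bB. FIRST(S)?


Per alternative of S: FIRST(bA) = {b}; FIRST(ε) = {ε}
FIRST(S) = {b, ε}


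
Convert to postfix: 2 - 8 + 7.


Left to right (same or higher precedence on left)
Postfix: 2 8 - 7 +


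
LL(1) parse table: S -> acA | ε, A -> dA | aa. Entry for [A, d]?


For [A, d]: 'd' ∈ FIRST(dA)
Entry: A -> dA


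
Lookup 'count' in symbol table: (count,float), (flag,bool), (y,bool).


Lookup 'count' → type float


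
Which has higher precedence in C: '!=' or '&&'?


'!=' is equality (level 6); '&&' is logical AND (level 2)
Higher level binds tighter
'!=' has higher precedence than '&&'


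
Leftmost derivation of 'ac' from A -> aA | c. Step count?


Derivation: A => aA => ac
Steps: 2


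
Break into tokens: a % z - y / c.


Scan left to right, longest-match per lexeme
Tokens: ID(a), OP(%), ID(z), OP(-), ID(y), OP(/), ID(c)


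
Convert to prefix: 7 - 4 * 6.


'*' binds tighter: tree is (- 7 (* 4 6))
Prefix: - 7 * 4 6


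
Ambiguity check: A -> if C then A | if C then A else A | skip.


dangling else: 'if C then if C then skip else skip' parses two ways
Ambiguous


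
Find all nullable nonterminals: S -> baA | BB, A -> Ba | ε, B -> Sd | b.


A nonterminal is nullable iff some alternative derives ε (directly, or every symbol in it is nullable)
Nullable: {A}


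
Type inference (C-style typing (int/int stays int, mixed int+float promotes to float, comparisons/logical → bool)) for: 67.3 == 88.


Operand types: float == int
Rule: comparison yields bool
Result type: bool


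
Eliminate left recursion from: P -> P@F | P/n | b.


Left-recursive alternatives: P@F, P/n; non-recursive: b
Introduce P': P -> bP', P' -> @FP' | /nP' | ε


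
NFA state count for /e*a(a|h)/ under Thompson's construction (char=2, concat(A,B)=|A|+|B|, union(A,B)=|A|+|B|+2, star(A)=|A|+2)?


Syntax tree has 4 char leaf(s), 1 union(s), 1 star(s)
chars contribute 4×2 = 8; each union adds +2; each star adds +2
Total: 8 + 2 + 2 = 12 states


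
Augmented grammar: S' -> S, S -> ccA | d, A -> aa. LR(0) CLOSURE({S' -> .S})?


Start: S' -> .S
For each item with dot before a nonterminal B, add B -> .γ for every B-production
Closure: [S' -> .S, S -> .ccA, S -> .d]


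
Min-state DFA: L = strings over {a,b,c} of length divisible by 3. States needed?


Track length mod 3: states 0..2, accept at 0
Minimal DFA: 3 states


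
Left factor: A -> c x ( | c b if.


Common prefix: 'c'
Factored: A -> c A', A' -> x ( | b if


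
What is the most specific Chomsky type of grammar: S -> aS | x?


Right-linear: every RHS is a terminal or a terminal followed by one nonterminal
Classification: Type 3 (Regular)


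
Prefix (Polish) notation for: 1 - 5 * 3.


'*' binds tighter: tree is (- 1 (* 5 3))
Prefix: - 1 * 5 3


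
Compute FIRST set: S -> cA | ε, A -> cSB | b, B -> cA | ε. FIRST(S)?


Per alternative of S: FIRST(cA) = {c}; FIRST(ε) = {ε}
FIRST(S) = {c, ε}


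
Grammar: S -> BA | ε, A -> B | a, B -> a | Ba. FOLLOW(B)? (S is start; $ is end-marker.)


$ ∈ FOLLOW(S). For each A -> αBβ: add FIRST(β)\{ε} to FOLLOW(B); if β nullable, add FOLLOW(A).
FOLLOW(B) = {$, a}


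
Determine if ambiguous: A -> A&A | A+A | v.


'v&v+v' has two parse trees (no precedence encoded between & and +)
Ambiguous


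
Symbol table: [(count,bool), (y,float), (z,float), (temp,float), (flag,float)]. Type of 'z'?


Lookup 'z' → type float


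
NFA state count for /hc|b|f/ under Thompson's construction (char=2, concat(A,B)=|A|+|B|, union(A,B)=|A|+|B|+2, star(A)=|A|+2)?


Syntax tree has 4 char leaf(s), 2 union(s), 0 star(s)
chars contribute 4×2 = 8; each union adds +2; each star adds +2
Total: 8 + 4 + 0 = 12 states


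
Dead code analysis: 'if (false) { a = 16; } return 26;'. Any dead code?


condition is constant false, so the whole block is unreachable
Dead: 'if (false) { a = 16; }'


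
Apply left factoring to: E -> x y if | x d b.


Common prefix: 'x'
Factored: E -> x E', E' -> y if | d b


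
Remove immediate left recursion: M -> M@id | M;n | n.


Left-recursive alternatives: M@id, M;n; non-recursive: n
Introduce M': M -> nM', M' -> @idM' | ;nM' | ε


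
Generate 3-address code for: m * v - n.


Break into single-operator statements:
t1 = m * v
t2 = t1 - n


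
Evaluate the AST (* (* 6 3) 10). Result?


Evaluate inner: (* 6 3) = 18
Evaluate root: (* 18 10) = 180
Result: 180


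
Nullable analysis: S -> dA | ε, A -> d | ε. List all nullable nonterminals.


A nonterminal is nullable iff some alternative derives ε (directly, or every symbol in it is nullable)
Nullable: {A, S}


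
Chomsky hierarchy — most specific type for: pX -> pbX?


LHS has context (more than one symbol) and |LHS| ≤ |RHS|
Classification: Type 1 (Context-Sensitive)


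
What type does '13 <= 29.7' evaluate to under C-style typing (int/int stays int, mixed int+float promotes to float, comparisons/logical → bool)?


Operand types: int <= float
Rule: comparison yields bool
Result type: bool


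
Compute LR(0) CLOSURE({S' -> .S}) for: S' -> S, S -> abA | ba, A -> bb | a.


Start: S' -> .S
For each item with dot before a nonterminal B, add B -> .γ for every B-production
Closure: [S' -> .S, S -> .abA, S -> .ba]


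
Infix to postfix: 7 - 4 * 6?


* has higher precedence, evaluate 4*6 first
Postfix: 7 4 6 * -


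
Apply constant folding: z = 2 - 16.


2 - 16 = -14 at compile time
Optimized: z = -14


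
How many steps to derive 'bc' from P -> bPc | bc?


Derivation: P => bc
Steps: 1


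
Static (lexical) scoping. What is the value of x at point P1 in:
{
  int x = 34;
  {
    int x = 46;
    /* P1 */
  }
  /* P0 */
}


x declared in the same block as P1
x = 46


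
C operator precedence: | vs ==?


'==' is equality (level 6); '|' is bitwise OR (level 3)
Higher level binds tighter
'==' has higher precedence than '|'


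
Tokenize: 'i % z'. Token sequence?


Scan left to right, longest-match per lexeme
Tokens: ID(i), OP(%), ID(z)


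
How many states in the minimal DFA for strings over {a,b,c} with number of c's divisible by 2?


Track (count of c) mod 2: states 0..1, accept at 0
Minimal DFA: 2 states


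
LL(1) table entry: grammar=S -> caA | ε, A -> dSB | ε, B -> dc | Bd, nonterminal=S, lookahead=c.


For [S, c]: 'c' ∈ FIRST(caA)
Entry: S -> caA


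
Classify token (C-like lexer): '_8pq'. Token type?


Pattern: letter/underscore followed by alphanumerics, not a keyword
Type: IDENTIFIER


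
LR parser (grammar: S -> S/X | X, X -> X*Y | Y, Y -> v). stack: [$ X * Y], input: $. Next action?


handle 'X*Y' on top
Action: reduce (X -> X*Y)


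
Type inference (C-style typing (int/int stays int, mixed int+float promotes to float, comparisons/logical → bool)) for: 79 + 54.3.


Operand types: int + float
Rule: mixed int/float promotes to float; int/int stays int
Result type: float


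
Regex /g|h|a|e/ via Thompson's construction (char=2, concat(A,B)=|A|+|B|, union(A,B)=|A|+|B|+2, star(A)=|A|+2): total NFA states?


Syntax tree has 4 char leaf(s), 3 union(s), 0 star(s)
chars contribute 4×2 = 8; each union adds +2; each star adds +2
Total: 8 + 6 + 0 = 14 states


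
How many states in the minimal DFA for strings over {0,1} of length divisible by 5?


Track length mod 5: states 0..4, accept at 0
Minimal DFA: 5 states


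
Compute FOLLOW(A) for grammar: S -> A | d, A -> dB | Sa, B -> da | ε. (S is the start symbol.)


$ ∈ FOLLOW(S). For each A -> αBβ: add FIRST(β)\{ε} to FOLLOW(B); if β nullable, add FOLLOW(A).
FOLLOW(A) = {$, a}


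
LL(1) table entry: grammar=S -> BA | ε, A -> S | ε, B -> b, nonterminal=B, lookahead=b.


For [B, b]: 'b' ∈ FIRST(b)
Entry: B -> b


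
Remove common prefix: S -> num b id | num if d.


Common prefix: 'num'
Factored: S -> num S', S' -> b id | if d


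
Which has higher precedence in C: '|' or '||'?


'|' is bitwise OR (level 3); '||' is logical OR (level 1)
Higher level binds tighter
'|' has higher precedence than '||'


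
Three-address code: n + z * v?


Break into single-operator statements:
t1 = z * v
t2 = n + t1


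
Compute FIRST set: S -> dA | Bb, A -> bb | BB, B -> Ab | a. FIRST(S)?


Per alternative of S: FIRST(dA) = {d}; FIRST(Bb) = {a, b}
FIRST(S) = {a, b, d}


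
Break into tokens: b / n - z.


Scan left to right, longest-match per lexeme
Tokens: ID(b), OP(/), ID(n), OP(-), ID(z)


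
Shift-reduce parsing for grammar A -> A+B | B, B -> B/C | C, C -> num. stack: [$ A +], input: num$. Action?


no handle ('A+' is not any RHS); shift 'num'
Action: shift


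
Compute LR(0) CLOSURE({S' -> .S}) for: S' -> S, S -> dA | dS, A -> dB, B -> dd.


Start: S' -> .S
For each item with dot before a nonterminal B, add B -> .γ for every B-production
Closure: [S' -> .S, S -> .dA, S -> .dS]


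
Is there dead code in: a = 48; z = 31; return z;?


a is assigned but never read
Dead: 'a = 48'


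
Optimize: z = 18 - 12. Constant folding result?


18 - 12 = 6 at compile time
Optimized: z = 6


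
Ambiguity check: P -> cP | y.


right-linear, alternatives start with distinct terminals 'c' vs 'y': unique leftmost derivation
Unambiguous


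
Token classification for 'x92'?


Pattern: letter/underscore followed by alphanumerics, not a keyword
Type: IDENTIFIER


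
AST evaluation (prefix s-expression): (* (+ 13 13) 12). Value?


Evaluate inner: (+ 13 13) = 26
Evaluate root: (* 26 12) = 312
Result: 312


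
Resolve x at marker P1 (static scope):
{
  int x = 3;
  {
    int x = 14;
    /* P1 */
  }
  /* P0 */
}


x declared in the same block as P1
x = 14


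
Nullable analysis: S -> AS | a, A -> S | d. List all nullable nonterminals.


A nonterminal is nullable iff some alternative derives ε (directly, or every symbol in it is nullable)
Nullable: {}


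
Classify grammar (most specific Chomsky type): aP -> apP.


LHS has context (more than one symbol) and |LHS| ≤ |RHS|
Classification: Type 1 (Context-Sensitive)


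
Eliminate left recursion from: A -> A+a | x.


Left-recursive alternatives: A+a; non-recursive: x
Introduce A': A -> xA', A' -> +aA' | ε


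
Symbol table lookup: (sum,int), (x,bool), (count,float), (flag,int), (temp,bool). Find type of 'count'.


Lookup 'count' → type float


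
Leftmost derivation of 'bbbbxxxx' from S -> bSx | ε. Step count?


Derivation: S => bSx => bbSxx => bbbSxxx => bbbbSxxxx => bbbbxxxx
Steps: 5


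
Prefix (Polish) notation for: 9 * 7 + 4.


left-to-right (same/higher precedence on left): tree is (+ (* 9 7) 4)
Prefix: + * 9 7 4


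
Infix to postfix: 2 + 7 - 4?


Left to right (same or higher precedence on left)
Postfix: 2 7 + 4 -


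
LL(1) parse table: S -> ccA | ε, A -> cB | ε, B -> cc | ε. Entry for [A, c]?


For [A, c]: 'c' ∈ FIRST(cB)
Entry: A -> cB


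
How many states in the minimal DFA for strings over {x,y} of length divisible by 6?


Track length mod 6: states 0..5, accept at 0
Minimal DFA: 6 states


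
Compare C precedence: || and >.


'>' is relational (level 7); '||' is logical OR (level 1)
Higher level binds tighter
'>' has higher precedence than '||'


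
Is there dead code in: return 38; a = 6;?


statement follows a return and is unreachable
Dead: 'a = 6'


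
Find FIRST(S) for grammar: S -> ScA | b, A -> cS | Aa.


Per alternative of S: FIRST(ScA) = {b}; FIRST(b) = {b}
FIRST(S) = {b}


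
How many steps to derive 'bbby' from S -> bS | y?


Derivation: S => bS => bbS => bbbS => bbby
Steps: 4


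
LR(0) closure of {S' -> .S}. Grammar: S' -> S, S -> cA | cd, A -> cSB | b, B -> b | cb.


Start: S' -> .S
For each item with dot before a nonterminal B, add B -> .γ for every B-production
Closure: [S' -> .S, S -> .cA, S -> .cd]


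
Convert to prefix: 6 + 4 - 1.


left-to-right (same/higher precedence on left): tree is (- (+ 6 4) 1)
Prefix: - + 6 4 1


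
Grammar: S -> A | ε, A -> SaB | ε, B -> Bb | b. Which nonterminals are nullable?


A nonterminal is nullable iff some alternative derives ε (directly, or every symbol in it is nullable)
Nullable: {A, S}


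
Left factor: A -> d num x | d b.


Common prefix: 'd'
Factored: A -> d A', A' -> num x | b


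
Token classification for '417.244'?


Pattern: digits with a decimal point
Type: FLOAT_LITERAL


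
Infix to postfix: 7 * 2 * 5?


Left to right (same or higher precedence on left)
Postfix: 7 2 * 5 *


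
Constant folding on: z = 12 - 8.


12 - 8 = 4 at compile time
Optimized: z = 4


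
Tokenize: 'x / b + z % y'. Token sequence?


Scan left to right, longest-match per lexeme
Tokens: ID(x), OP(/), ID(b), OP(+), ID(z), OP(%), ID(y)


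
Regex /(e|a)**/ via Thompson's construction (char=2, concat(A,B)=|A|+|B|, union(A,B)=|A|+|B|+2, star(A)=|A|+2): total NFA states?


Syntax tree has 2 char leaf(s), 1 union(s), 2 star(s)
chars contribute 2×2 = 4; each union adds +2; each star adds +2
Total: 4 + 2 + 4 = 10 states


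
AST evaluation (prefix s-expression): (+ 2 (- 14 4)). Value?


Evaluate inner: (- 14 4) = 10
Evaluate root: (+ 2 10) = 12
Result: 12


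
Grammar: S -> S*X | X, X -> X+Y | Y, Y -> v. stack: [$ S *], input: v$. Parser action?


no handle ('S*' is not any RHS); shift 'v'
Action: shift


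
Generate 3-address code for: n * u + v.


Break into single-operator statements:
t1 = n * u
t2 = t1 + v


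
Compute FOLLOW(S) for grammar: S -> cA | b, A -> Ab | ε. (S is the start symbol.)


$ ∈ FOLLOW(S). For each A -> αBβ: add FIRST(β)\{ε} to FOLLOW(B); if β nullable, add FOLLOW(A).
FOLLOW(S) = {$}


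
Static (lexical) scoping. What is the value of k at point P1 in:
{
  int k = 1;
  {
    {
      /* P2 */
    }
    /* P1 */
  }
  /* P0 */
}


P1's block does not declare k; resolves to the enclosing declaration at depth 0
k = 1


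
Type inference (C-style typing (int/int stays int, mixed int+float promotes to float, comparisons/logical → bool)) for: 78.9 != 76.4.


Operand types: float != float
Rule: comparison yields bool
Result type: bool


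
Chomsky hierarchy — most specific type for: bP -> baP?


LHS has context (more than one symbol) and |LHS| ≤ |RHS|
Classification: Type 1 (Context-Sensitive)


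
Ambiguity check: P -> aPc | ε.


balanced a^n…c^n: each string has a unique parse
Unambiguous


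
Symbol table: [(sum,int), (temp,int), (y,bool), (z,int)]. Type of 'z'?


Lookup 'z' → type int


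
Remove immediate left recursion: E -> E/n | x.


Left-recursive alternatives: E/n; non-recursive: x
Introduce E': E -> xE', E' -> /nE' | ε


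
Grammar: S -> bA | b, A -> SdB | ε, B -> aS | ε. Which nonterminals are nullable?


A nonterminal is nullable iff some alternative derives ε (directly, or every symbol in it is nullable)
Nullable: {A, B}


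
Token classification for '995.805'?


Pattern: digits with a decimal point
Type: FLOAT_LITERAL


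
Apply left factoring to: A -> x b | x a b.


Common prefix: 'x'
Factored: A -> x A', A' -> b | a b


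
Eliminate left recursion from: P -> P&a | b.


Left-recursive alternatives: P&a; non-recursive: b
Introduce P': P -> bP', P' -> &aP' | ε


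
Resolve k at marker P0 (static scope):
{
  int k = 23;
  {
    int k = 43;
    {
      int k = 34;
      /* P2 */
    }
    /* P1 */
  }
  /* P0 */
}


k declared in the same block as P0
k = 23


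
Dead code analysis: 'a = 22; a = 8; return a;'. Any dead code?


first assignment to a is overwritten before any read
Dead: 'a = 22'


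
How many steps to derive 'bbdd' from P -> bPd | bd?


Derivation: P => bPd => bbdd
Steps: 2


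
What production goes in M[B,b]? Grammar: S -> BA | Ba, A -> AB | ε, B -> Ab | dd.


For [B, b]: 'b' ∈ FIRST(Ab)
Entry: B -> Ab


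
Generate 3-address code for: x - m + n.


Break into single-operator statements:
t1 = x - m
t2 = t1 + n


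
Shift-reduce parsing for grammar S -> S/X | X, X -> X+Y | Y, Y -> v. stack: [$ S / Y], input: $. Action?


'Y' (not preceded by X+) is the handle for X -> Y
Action: reduce (X -> Y)


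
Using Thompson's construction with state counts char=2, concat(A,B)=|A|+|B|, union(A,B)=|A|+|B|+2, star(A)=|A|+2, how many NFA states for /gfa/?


Syntax tree has 3 char leaf(s), 0 union(s), 0 star(s)
chars contribute 3×2 = 6; each union adds +2; each star adds +2
Total: 6 + 0 + 0 = 6 states


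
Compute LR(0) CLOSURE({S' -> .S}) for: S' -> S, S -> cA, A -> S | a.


Start: S' -> .S
For each item with dot before a nonterminal B, add B -> .γ for every B-production
Closure: [S' -> .S, S -> .cA]


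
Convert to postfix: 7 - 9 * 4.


* has higher precedence, evaluate 9*4 first
Postfix: 7 9 4 * -


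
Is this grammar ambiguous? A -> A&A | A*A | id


'id&id*id' has two parse trees (no precedence encoded between & and *)
Ambiguous


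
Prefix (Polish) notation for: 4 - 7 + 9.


left-to-right (same/higher precedence on left): tree is (+ (- 4 7) 9)
Prefix: + - 4 7 9


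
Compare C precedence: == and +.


'+' is additive (level 9); '==' is equality (level 6)
Higher level binds tighter
'+' has higher precedence than '=='


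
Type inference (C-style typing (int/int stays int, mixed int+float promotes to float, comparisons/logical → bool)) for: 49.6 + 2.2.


Operand types: float + float
Rule: mixed int/float promotes to float; int/int stays int
Result type: float


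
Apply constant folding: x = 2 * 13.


2 * 13 = 26 at compile time
Optimized: x = 26


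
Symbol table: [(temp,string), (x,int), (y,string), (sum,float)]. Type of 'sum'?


Lookup 'sum' → type float


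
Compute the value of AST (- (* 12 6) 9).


Evaluate inner: (* 12 6) = 72
Evaluate root: (- 72 9) = 63
Result: 63


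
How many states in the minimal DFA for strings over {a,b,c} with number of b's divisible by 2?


Track (count of b) mod 2: states 0..1, accept at 0
Minimal DFA: 2 states


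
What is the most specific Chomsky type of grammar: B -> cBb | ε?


Single nonterminal LHS, but c^n b^n is not regular
Classification: Type 2 (Context-Free)


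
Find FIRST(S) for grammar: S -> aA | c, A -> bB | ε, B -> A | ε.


Per alternative of S: FIRST(aA) = {a}; FIRST(c) = {c}
FIRST(S) = {a, c}


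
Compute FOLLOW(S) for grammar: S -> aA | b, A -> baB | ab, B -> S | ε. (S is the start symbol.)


$ ∈ FOLLOW(S). For each A -> αBβ: add FIRST(β)\{ε} to FOLLOW(B); if β nullable, add FOLLOW(A).
FOLLOW(S) = {$}


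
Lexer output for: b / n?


Scan left to right, longest-match per lexeme
Tokens: ID(b), OP(/), ID(n)


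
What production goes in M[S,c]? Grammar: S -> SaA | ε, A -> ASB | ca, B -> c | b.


For [S, c]: ε is nullable and 'c' ∈ FOLLOW(S)
Entry: S -> ε


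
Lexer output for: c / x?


Scan left to right, longest-match per lexeme
Tokens: ID(c), OP(/), ID(x)


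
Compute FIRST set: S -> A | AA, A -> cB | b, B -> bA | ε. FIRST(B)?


Per alternative of B: FIRST(bA) = {b}; FIRST(ε) = {ε}
FIRST(B) = {b, ε}


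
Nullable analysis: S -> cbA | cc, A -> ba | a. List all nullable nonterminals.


A nonterminal is nullable iff some alternative derives ε (directly, or every symbol in it is nullable)
Nullable: {}


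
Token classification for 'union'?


Pattern: reserved word
Type: KEYWORD


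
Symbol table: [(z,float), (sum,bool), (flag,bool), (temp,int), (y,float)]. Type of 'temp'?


Lookup 'temp' → type int


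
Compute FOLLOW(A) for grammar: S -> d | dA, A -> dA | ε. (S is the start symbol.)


$ ∈ FOLLOW(S). For each A -> αBβ: add FIRST(β)\{ε} to FOLLOW(B); if β nullable, add FOLLOW(A).
FOLLOW(A) = {$}


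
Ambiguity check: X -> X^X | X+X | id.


'id^id+id' has two parse trees (no precedence encoded between ^ and +)
Ambiguous


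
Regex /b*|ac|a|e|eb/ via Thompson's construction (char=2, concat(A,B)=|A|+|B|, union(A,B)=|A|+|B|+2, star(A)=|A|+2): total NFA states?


Syntax tree has 7 char leaf(s), 4 union(s), 1 star(s)
chars contribute 7×2 = 14; each union adds +2; each star adds +2
Total: 14 + 8 + 2 = 24 states


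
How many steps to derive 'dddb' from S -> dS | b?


Derivation: S => dS => ddS => dddS => dddb
Steps: 4


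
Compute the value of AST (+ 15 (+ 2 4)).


Evaluate inner: (+ 2 4) = 6
Evaluate root: (+ 15 6) = 21
Result: 21


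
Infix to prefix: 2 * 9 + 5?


left-to-right (same/higher precedence on left): tree is (+ (* 2 9) 5)
Prefix: + * 2 9 5


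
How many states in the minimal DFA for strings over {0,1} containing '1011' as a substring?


KMP-style automaton: 4 progress states + 1 absorbing accept = 5
Minimal DFA: 5 states


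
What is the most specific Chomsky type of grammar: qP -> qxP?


LHS has context (more than one symbol) and |LHS| ≤ |RHS|
Classification: Type 1 (Context-Sensitive)


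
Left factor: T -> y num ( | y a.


Common prefix: 'y'
Factored: T -> y T', T' -> num ( | a


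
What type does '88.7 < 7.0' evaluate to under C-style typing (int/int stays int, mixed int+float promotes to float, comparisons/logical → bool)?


Operand types: float < float
Rule: comparison yields bool
Result type: bool


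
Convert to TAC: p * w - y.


Break into single-operator statements:
t1 = p * w
t2 = t1 - y


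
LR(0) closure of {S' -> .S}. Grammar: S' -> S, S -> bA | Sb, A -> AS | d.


Start: S' -> .S
For each item with dot before a nonterminal B, add B -> .γ for every B-production
Closure: [S' -> .S, S -> .bA, S -> .Sb]


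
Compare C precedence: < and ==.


'<' is relational (level 7); '==' is equality (level 6)
Higher level binds tighter
'<' has higher precedence than '=='


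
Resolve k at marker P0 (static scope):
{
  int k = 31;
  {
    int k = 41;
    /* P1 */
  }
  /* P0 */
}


k declared in the same block as P0
k = 31


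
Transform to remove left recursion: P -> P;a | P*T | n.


Left-recursive alternatives: P;a, P*T; non-recursive: n
Introduce P': P -> nP', P' -> ;aP' | *TP' | ε


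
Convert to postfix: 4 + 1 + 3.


Left to right (same or higher precedence on left)
Postfix: 4 1 + 3 +


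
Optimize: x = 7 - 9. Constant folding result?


7 - 9 = -2 at compile time
Optimized: x = -2


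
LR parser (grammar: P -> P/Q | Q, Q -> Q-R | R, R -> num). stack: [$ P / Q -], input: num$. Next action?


no handle; shift 'num'
Action: shift


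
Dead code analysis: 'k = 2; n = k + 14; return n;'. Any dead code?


k is read by n's definition; n is returned
No dead code


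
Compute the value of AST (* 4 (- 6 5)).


Evaluate inner: (- 6 5) = 1
Evaluate root: (* 4 1) = 4
Result: 4


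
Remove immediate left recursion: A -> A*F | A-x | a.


Left-recursive alternatives: A*F, A-x; non-recursive: a
Introduce A': A -> aA', A' -> *FA' | -xA' | ε


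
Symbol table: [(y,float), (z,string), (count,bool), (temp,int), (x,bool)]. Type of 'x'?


Lookup 'x' → type bool


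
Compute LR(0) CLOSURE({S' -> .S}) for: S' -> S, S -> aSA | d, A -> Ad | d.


Start: S' -> .S
For each item with dot before a nonterminal B, add B -> .γ for every B-production
Closure: [S' -> .S, S -> .aSA, S -> .d]


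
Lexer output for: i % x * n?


Scan left to right, longest-match per lexeme
Tokens: ID(i), OP(%), ID(x), OP(*), ID(n)


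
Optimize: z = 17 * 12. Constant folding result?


17 * 12 = 204 at compile time
Optimized: z = 204


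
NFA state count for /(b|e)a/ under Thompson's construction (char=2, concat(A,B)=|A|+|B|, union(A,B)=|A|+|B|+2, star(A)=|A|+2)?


Syntax tree has 3 char leaf(s), 1 union(s), 0 star(s)
chars contribute 3×2 = 6; each union adds +2; each star adds +2
Total: 6 + 2 + 0 = 8 states


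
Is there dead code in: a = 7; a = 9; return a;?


first assignment to a is overwritten before any read
Dead: 'a = 7'


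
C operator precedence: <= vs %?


'%' is multiplicative (level 10); '<=' is relational (level 7)
Higher level binds tighter
'%' has higher precedence than '<='


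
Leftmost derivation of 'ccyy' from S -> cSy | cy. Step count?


Derivation: S => cSy => ccyy
Steps: 2
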